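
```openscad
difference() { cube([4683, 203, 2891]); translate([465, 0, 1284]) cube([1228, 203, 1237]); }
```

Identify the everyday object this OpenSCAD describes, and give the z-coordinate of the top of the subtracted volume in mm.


A wall with a window opening. The window head height is 2521 mm.

A wall with a rectangular opening subtracted — a window. Sill at z = 1284, opening 1237 mm tall, so the head is at 1284 + 1237 = 2521 mm.


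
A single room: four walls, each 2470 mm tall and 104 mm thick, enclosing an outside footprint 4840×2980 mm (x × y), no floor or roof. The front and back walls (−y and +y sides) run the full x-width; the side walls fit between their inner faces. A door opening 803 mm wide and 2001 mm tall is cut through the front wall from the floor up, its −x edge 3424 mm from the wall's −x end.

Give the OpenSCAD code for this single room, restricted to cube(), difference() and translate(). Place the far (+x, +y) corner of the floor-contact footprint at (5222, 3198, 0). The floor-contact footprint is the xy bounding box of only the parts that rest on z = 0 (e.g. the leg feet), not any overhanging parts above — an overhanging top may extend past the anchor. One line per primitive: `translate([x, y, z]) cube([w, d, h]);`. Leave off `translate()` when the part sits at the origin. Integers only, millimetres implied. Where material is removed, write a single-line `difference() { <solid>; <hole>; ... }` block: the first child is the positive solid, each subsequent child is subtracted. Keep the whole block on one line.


difference() { translate([382, 218, 0]) cube([4840, 104, 2470]); translate([3806, 218, 0]) cube([803, 104, 2001]); }
translate([382, 3094, 0]) cube([4840, 104, 2470]);
translate([382, 322, 0]) cube([104, 2772, 2470]);
translate([5118, 322, 0]) cube([104, 2772, 2470]);


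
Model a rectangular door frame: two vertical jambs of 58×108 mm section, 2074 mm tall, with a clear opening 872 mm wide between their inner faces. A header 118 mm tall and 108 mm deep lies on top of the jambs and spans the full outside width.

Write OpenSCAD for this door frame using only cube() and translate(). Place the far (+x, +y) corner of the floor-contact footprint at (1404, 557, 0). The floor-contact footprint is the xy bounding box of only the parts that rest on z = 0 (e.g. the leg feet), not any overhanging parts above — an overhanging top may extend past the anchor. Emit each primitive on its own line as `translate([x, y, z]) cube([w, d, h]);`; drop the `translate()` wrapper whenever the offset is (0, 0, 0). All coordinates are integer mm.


translate([416, 449, 0]) cube([58, 108, 2074]);
translate([1346, 449, 0]) cube([58, 108, 2074]);
translate([416, 449, 2074]) cube([988, 108, 118]);


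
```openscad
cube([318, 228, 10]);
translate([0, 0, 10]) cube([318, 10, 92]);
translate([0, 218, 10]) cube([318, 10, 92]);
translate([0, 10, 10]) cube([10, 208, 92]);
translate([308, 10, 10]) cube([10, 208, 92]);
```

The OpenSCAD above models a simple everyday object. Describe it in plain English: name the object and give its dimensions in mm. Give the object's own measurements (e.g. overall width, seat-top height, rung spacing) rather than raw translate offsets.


An open-topped rectangular box: outside dimensions 318×228×102 mm, with a uniform wall and base thickness of 10 mm. The base is a full 318×228 slab on the floor; four walls sit on top of the base. The front and back walls (the −y and +y sides) span the full width; the two side walls fit between them.


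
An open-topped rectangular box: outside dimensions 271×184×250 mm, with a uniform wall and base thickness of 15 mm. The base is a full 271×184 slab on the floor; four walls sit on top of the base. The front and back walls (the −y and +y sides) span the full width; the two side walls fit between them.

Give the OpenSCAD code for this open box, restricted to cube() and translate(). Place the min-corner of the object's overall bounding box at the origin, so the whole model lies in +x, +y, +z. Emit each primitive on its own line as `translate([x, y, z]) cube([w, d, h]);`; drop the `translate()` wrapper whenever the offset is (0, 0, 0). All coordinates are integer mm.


cube([271, 184, 15]);
translate([0, 0, 15]) cube([271, 15, 235]);
translate([0, 169, 15]) cube([271, 15, 235]);
translate([0, 15, 15]) cube([15, 154, 235]);
translate([256, 15, 15]) cube([15, 154, 235]);


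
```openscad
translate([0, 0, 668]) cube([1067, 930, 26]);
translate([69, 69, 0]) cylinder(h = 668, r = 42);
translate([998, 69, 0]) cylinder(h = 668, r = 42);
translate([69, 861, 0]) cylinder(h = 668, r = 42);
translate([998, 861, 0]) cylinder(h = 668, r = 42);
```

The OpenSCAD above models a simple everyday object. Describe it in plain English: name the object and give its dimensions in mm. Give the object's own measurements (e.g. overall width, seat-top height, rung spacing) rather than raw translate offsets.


A rectangular dining table. The top is 1067×930×26 mm with its upper surface at z = 694 mm. It stands on four round legs of 84 mm diameter, each leg's bounding box inset 27 mm from the nearest pair of top edges, running from the floor to the underside of the top.


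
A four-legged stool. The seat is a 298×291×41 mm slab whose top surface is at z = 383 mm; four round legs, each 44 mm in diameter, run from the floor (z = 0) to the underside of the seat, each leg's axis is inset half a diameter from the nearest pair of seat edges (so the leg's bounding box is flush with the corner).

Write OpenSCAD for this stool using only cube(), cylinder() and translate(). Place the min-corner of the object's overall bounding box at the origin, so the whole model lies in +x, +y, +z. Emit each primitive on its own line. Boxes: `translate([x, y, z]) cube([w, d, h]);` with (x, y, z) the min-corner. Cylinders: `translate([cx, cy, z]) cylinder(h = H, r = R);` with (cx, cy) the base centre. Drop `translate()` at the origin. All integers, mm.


translate([0, 0, 342]) cube([298, 291, 41]);
translate([22, 22, 0]) cylinder(h = 342, r = 22);
translate([276, 22, 0]) cylinder(h = 342, r = 22);
translate([22, 269, 0]) cylinder(h = 342, r = 22);
translate([276, 269, 0]) cylinder(h = 342, r = 22);


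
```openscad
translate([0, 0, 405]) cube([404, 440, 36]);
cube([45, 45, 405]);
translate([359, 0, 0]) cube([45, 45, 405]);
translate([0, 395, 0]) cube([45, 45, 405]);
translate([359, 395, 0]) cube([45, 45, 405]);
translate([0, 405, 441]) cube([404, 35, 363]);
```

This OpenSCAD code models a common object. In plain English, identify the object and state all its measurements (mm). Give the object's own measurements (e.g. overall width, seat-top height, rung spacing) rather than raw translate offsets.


A chair. The seat is a 404×440×36 mm slab with its top at z = 441 mm, on four 45×45 mm corner legs (flush with the seat edges, standing on z = 0). A flat backrest 35 mm thick, 363 mm tall, spans the full seat width and rises from the seat top along its +y edge, rear face flush with the rear of the seat.


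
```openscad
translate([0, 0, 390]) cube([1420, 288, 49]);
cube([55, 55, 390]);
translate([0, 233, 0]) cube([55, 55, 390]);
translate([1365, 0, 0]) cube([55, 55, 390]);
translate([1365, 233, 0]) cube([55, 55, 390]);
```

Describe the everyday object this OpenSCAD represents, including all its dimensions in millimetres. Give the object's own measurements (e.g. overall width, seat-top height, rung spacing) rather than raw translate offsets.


A bench: a 1420×288 mm seat slab, 49 mm thick, top at z = 439 mm, on four 55×55 mm square legs flush with the seat corners and standing on z = 0.


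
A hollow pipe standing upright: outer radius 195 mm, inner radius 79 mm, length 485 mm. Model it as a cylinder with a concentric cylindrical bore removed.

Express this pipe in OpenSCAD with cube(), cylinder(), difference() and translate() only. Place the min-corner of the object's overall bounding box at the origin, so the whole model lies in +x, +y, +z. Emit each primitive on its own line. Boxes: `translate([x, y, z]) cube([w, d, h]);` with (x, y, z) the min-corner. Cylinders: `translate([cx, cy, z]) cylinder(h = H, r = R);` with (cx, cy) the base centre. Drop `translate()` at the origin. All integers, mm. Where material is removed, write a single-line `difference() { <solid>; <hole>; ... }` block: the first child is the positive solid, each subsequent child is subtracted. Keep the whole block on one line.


difference() { translate([195, 195, 0]) cylinder(h = 485, r = 195); translate([195, 195, 0]) cylinder(h = 485, r = 79); }


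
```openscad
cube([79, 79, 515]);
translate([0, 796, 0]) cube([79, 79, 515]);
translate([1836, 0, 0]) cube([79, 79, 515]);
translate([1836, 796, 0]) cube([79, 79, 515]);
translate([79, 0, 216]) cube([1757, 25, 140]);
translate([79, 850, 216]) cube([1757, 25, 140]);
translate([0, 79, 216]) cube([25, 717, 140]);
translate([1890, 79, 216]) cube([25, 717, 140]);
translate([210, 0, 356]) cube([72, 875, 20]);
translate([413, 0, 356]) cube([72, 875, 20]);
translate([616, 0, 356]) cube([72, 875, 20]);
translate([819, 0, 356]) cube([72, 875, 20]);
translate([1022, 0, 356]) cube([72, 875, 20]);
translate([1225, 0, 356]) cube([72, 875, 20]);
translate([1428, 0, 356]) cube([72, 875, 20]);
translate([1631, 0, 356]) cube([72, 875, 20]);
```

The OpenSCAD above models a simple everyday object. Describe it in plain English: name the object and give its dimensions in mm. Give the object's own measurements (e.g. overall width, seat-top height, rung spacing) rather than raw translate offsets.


A bed frame 1915 mm long (x) by 875 mm wide (y). Four 79×79 mm corner posts, 515 mm tall, at the corners of the footprint. Four rails of 25 mm thickness and 140 mm height run between adjacent posts with their undersides at z = 216 mm, their outer faces flush with the outside of the frame (the two x-running rails run between the posts' inner faces; the two y-running rails run between the posts' inner faces). 8 slats, each 72 mm wide (x) and 20 mm thick, lie across the top of the two x-running rails, running the full 875 mm width of the frame in y; along x they sit between the end posts with a 131 mm gap after the −x posts and between neighbouring slats, leaving 133 mm before the +x posts.


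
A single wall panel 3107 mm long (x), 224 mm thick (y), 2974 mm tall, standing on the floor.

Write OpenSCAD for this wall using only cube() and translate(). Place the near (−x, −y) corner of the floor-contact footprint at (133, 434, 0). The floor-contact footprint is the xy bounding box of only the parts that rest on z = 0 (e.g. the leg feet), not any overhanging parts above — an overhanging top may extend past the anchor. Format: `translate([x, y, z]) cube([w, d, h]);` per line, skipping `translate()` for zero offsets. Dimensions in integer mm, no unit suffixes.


translate([133, 434, 0]) cube([3107, 224, 2974]);


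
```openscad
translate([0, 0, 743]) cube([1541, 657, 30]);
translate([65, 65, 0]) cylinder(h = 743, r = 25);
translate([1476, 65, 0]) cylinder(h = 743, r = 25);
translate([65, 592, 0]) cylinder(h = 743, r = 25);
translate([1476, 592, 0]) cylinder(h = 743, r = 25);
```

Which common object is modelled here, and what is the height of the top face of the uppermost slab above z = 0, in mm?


A table. The table height is 773 mm.

A 1541×657×30 slab sits at z = 743 on four Ø50 mm round legs — a table. The top surface is at 743 + 30 = 773 mm.


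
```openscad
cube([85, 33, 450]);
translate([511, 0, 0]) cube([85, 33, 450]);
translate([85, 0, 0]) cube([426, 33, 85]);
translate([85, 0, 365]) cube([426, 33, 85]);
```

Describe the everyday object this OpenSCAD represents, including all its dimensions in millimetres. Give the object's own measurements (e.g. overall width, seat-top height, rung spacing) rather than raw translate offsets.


A rectangular picture frame lying in the x–z plane (depth along y). The opening is 426 mm wide (x) by 280 mm tall (z), surrounded by a border 85 mm wide on all four sides. The frame is 33 mm deep and is made of two full-height vertical stiles with two horizontal rails fitted between them.


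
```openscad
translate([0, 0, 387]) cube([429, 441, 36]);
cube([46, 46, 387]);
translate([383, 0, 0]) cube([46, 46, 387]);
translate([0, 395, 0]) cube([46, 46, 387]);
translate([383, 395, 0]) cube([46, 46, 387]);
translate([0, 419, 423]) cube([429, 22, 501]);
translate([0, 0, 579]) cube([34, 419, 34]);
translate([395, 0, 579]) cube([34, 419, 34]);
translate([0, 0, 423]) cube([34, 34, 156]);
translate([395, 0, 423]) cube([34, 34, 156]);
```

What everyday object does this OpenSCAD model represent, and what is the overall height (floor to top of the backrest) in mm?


A chair. The overall height is 924 mm.

A slab on four corner posts with a tall panel at the back — a chair. The seat slab sits at z = 387 with thickness 36, and the 501 mm backrest starts at the seat top, so the overall height is 387 + 36 + 501 = 924 mm.


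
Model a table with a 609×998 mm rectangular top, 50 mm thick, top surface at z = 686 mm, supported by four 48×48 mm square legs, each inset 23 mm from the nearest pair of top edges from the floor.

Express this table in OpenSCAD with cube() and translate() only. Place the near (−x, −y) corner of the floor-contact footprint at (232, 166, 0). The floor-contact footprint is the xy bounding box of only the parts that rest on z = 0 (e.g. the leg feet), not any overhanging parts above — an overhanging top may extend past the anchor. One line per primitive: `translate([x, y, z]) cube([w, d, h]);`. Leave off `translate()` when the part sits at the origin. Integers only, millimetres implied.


translate([209, 143, 636]) cube([609, 998, 50]);
translate([232, 166, 0]) cube([48, 48, 636]);
translate([747, 166, 0]) cube([48, 48, 636]);
translate([232, 1070, 0]) cube([48, 48, 636]);
translate([747, 1070, 0]) cube([48, 48, 636]);


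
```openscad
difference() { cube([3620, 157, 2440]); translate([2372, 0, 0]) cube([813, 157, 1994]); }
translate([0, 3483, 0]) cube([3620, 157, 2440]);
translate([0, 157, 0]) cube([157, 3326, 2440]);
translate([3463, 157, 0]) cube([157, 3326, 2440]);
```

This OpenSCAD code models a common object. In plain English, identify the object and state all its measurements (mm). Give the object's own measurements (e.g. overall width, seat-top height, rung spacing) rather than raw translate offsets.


A single room: four walls, each 2440 mm tall and 157 mm thick, enclosing an outside footprint 3620×3640 mm (x × y), no floor or roof. The front and back walls (−y and +y sides) run the full x-width; the side walls fit between their inner faces. A door opening 813 mm wide and 1994 mm tall is cut through the front wall from the floor up, its −x edge 2372 mm from the wall's −x end.


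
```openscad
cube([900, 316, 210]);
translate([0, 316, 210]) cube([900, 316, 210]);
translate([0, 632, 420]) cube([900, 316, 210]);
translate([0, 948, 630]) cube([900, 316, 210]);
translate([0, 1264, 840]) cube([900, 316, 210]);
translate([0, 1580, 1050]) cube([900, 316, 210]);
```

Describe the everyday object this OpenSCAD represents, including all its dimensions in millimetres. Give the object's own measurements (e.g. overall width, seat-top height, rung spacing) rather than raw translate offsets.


A straight staircase of 6 solid steps. Each step is 900 mm wide (x), 316 mm deep (y, the going) and 210 mm tall (the rise). The first step rests on the floor; each subsequent step sits one going further in +y and one rise higher in +z, directly behind and above the previous step with no overlap.


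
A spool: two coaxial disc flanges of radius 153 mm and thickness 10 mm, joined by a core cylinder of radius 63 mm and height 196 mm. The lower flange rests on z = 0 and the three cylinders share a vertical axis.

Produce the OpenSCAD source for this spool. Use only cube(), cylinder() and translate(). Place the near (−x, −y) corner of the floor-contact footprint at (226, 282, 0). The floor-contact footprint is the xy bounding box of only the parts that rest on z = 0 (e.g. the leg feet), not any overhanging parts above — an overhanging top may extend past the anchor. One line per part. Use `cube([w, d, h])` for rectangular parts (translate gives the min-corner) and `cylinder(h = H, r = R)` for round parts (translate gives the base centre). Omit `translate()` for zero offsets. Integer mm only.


translate([379, 435, 0]) cylinder(h = 10, r = 153);
translate([379, 435, 10]) cylinder(h = 196, r = 63);
translate([379, 435, 206]) cylinder(h = 10, r = 153);


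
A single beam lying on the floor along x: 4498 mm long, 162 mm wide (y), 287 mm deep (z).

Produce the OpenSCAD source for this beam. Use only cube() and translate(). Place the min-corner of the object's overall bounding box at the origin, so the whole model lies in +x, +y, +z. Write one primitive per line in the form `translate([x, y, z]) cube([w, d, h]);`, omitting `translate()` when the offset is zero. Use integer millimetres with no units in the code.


cube([4498, 162, 287]);


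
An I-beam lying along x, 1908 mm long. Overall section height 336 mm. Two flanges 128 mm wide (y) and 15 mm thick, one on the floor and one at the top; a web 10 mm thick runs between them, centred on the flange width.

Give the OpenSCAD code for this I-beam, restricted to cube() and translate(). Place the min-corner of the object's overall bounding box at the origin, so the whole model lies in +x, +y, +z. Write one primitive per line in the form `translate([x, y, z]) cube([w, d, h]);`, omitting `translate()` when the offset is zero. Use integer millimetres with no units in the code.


cube([1908, 128, 15]);
translate([0, 59, 15]) cube([1908, 10, 306]);
translate([0, 0, 321]) cube([1908, 128, 15]);


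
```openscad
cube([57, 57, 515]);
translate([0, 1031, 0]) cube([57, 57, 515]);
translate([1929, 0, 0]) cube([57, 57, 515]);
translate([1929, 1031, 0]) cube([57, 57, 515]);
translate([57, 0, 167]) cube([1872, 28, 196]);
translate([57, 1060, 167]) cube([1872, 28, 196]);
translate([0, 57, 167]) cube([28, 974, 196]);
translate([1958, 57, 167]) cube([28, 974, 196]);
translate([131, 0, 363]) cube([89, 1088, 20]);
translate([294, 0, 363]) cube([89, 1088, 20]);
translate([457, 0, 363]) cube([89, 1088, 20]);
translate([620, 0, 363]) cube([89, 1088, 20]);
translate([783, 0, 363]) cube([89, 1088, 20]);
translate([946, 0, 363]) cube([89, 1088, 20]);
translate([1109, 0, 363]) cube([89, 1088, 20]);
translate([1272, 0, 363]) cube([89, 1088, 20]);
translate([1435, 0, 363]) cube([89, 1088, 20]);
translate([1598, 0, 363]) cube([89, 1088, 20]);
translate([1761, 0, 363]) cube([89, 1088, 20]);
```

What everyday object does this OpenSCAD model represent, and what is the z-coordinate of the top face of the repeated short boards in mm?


A bed frame. The slat-top height is 383 mm.

Four posts, four rails, and a row of slats — a bed frame. Slats sit on the rails at z = 167 + 196 = 363; with slat thickness 20, the top is 383 mm.


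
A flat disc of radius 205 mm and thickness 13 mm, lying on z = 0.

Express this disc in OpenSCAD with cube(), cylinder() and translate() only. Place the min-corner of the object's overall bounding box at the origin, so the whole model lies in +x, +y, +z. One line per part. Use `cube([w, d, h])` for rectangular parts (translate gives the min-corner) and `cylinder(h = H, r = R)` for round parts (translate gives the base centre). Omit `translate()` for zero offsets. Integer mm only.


translate([205, 205, 0]) cylinder(h = 13, r = 205);


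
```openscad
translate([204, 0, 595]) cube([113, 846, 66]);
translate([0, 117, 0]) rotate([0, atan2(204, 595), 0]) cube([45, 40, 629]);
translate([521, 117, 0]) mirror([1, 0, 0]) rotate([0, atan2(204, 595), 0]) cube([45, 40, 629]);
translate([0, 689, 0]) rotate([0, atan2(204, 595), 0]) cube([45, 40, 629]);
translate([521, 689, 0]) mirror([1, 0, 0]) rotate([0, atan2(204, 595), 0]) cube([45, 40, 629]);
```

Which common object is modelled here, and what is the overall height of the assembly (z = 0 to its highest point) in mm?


A sawhorse. The overall height is 661 mm.

A beam across two mirrored pairs of raked legs — a sawhorse. The beam's underside is at z = 595 (matching the legs' vertical rise in atan2(204, 595)) and the beam is 66 mm tall, so its top is at 595 + 66 = 661 mm. The raked legs top out at the beam's underside, so that is the highest point.


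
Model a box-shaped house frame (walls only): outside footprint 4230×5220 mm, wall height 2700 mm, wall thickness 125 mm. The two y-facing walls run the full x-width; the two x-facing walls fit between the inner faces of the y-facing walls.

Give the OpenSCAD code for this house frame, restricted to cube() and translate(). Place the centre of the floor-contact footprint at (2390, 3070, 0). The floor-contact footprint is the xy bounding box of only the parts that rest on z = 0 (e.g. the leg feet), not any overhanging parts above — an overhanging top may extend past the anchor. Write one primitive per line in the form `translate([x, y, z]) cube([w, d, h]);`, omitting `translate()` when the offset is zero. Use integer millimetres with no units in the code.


translate([275, 460, 0]) cube([4230, 125, 2700]);
translate([275, 5555, 0]) cube([4230, 125, 2700]);
translate([275, 585, 0]) cube([125, 4970, 2700]);
translate([4380, 585, 0]) cube([125, 4970, 2700]);


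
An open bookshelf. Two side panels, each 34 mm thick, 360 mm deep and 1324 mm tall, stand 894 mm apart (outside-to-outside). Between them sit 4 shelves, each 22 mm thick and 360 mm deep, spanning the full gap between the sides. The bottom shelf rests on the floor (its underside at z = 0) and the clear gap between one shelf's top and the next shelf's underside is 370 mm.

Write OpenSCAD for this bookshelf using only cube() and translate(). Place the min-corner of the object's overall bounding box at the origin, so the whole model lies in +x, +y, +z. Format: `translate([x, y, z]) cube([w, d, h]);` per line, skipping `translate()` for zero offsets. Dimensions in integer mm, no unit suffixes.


cube([34, 360, 1324]);
translate([860, 0, 0]) cube([34, 360, 1324]);
translate([34, 0, 0]) cube([826, 360, 22]);
translate([34, 0, 392]) cube([826, 360, 22]);
translate([34, 0, 784]) cube([826, 360, 22]);
translate([34, 0, 1176]) cube([826, 360, 22]);


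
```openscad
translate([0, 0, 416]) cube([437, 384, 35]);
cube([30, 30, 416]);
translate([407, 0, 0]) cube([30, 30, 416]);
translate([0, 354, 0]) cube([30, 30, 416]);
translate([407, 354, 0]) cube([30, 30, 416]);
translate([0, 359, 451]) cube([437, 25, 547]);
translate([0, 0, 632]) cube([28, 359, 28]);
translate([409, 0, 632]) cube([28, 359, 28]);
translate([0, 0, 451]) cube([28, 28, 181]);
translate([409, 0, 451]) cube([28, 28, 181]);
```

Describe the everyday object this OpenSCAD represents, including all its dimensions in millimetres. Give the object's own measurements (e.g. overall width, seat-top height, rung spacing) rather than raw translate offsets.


A chair. The seat is a 437×384×35 mm slab with its top at z = 451 mm, on four 30×30 mm corner legs (flush with the seat edges, standing on z = 0). A flat backrest 25 mm thick, 547 mm tall, spans the full seat width and rises from the seat top along its +y edge, rear face flush with the rear of the seat. Two armrests of 28×28 mm section run along each side from the seat's front edge to the front of the backrest, top faces 209 mm above the seat top and outer faces flush with the seat's x-edges; a 28×28 mm post under the front of each armrest stands on the seat at the front corner.


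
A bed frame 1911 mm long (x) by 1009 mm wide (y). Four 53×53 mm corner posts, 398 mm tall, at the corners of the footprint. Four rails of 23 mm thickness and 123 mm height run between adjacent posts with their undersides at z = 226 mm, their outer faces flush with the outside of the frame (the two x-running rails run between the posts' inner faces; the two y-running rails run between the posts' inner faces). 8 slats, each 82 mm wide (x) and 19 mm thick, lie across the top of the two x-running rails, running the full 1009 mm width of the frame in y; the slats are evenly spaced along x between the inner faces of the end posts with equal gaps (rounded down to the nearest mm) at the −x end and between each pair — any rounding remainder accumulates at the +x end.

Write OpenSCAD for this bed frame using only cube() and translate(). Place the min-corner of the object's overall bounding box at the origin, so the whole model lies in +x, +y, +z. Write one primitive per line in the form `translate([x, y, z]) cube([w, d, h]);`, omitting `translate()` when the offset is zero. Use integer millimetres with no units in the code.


cube([53, 53, 398]);
translate([0, 956, 0]) cube([53, 53, 398]);
translate([1858, 0, 0]) cube([53, 53, 398]);
translate([1858, 956, 0]) cube([53, 53, 398]);
translate([53, 0, 226]) cube([1805, 23, 123]);
translate([53, 986, 226]) cube([1805, 23, 123]);
translate([0, 53, 226]) cube([23, 903, 123]);
translate([1888, 53, 226]) cube([23, 903, 123]);
translate([180, 0, 349]) cube([82, 1009, 19]);
translate([389, 0, 349]) cube([82, 1009, 19]);
translate([598, 0, 349]) cube([82, 1009, 19]);
translate([807, 0, 349]) cube([82, 1009, 19]);
translate([1016, 0, 349]) cube([82, 1009, 19]);
translate([1225, 0, 349]) cube([82, 1009, 19]);
translate([1434, 0, 349]) cube([82, 1009, 19]);
translate([1643, 0, 349]) cube([82, 1009, 19]);


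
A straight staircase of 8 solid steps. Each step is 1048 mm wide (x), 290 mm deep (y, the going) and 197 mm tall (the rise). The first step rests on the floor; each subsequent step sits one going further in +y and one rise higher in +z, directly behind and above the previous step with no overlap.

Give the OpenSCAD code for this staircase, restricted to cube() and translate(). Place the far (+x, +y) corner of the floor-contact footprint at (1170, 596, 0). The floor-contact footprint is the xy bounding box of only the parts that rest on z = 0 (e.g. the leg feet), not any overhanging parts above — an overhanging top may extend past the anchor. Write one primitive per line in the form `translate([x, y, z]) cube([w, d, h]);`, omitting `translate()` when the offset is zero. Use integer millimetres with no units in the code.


translate([122, 306, 0]) cube([1048, 290, 197]);
translate([122, 596, 197]) cube([1048, 290, 197]);
translate([122, 886, 394]) cube([1048, 290, 197]);
translate([122, 1176, 591]) cube([1048, 290, 197]);
translate([122, 1466, 788]) cube([1048, 290, 197]);
translate([122, 1756, 985]) cube([1048, 290, 197]);
translate([122, 2046, 1182]) cube([1048, 290, 197]);
translate([122, 2336, 1379]) cube([1048, 290, 197]);


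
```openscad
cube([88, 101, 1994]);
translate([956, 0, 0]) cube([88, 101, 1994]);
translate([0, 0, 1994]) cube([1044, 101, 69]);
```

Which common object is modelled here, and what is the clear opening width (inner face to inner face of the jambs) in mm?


A door frame. The clear opening width is 868 mm.

Two 1994 mm tall posts with a header on top — a door frame. The left jamb is 88 mm wide at x = 0; the right jamb starts at x = 956. The clear opening is 956 − 88 = 868 mm.


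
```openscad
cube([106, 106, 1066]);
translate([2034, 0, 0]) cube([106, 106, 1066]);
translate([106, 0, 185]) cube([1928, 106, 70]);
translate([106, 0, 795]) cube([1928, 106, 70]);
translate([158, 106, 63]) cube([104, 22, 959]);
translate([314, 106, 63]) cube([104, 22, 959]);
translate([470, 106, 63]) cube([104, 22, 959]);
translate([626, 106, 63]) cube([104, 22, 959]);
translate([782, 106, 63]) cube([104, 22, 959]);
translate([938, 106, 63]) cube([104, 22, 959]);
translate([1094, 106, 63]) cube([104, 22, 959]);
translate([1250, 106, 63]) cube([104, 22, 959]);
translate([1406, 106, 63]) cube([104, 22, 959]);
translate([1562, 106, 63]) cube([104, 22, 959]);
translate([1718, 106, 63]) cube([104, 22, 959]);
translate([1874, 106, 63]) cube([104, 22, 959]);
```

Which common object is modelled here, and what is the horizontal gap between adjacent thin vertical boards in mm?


A fence section. The picket gap is 52 mm.

Two posts, two rails, 12 pickets — a fence section. Span 1928 mm holds 12 pickets of 104 mm with 13 equal gaps: ⌊(1928 − 12·104) / 13⌋ = 52 mm.


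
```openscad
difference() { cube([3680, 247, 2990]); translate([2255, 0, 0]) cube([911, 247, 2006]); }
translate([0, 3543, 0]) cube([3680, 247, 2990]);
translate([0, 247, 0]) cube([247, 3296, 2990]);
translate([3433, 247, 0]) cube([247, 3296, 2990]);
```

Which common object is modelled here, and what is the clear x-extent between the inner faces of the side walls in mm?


A single room. The interior width is 3186 mm.

Four walls enclosing a rectangle with a door in the front wall — a room. Outside width 3680 minus two 247 mm walls gives 3186 mm.


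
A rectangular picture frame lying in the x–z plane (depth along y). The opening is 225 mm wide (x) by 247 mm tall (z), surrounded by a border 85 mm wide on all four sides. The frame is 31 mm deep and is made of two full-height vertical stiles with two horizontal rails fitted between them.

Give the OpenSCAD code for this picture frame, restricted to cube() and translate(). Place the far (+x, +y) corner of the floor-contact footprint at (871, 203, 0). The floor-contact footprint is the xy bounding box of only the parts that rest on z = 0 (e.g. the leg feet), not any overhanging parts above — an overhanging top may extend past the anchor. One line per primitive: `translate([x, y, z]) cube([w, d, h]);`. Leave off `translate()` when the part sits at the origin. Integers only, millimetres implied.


translate([476, 172, 0]) cube([85, 31, 417]);
translate([786, 172, 0]) cube([85, 31, 417]);
translate([561, 172, 0]) cube([225, 31, 85]);
translate([561, 172, 332]) cube([225, 31, 85]);


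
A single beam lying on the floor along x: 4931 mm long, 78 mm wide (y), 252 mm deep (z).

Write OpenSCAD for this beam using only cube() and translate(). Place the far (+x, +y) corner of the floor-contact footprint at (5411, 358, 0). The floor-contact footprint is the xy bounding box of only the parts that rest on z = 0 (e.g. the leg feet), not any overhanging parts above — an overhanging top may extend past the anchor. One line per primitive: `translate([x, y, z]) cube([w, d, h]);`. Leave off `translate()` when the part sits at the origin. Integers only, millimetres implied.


translate([480, 280, 0]) cube([4931, 78, 252]);


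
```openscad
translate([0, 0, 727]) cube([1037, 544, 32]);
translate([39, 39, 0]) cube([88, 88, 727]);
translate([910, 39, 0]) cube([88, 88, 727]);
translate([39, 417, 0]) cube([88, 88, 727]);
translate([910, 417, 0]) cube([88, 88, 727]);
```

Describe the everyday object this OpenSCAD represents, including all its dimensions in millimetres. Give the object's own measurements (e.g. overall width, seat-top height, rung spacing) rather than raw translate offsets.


A table: top 1037 mm (x) × 544 mm (y), 32 mm thick, upper face at z = 759 mm, on four 88×88 mm square legs, each inset 39 mm from the nearest pair of top edges from z = 0 to the bottom of the top.


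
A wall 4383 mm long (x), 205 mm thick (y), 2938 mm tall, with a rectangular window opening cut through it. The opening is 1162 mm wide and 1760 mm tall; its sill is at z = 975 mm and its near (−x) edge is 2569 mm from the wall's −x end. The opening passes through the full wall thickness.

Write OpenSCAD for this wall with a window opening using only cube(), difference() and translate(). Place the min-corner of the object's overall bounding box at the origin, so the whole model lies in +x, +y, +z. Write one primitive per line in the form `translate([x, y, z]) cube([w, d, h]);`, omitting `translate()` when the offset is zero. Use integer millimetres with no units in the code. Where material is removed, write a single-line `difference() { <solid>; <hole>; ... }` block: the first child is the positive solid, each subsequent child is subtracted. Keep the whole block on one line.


difference() { cube([4383, 205, 2938]); translate([2569, 0, 975]) cube([1162, 205, 1760]); }


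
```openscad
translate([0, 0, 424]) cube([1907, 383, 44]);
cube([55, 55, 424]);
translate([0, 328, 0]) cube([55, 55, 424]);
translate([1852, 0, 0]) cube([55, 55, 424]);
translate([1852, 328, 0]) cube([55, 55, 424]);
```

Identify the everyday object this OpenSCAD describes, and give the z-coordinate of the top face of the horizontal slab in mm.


A bench. The seat-top height is 468 mm.

A long slab on four corner posts — a bench. The slab sits at z = 424 with thickness 44, so the top is 424 + 44 = 468 mm.


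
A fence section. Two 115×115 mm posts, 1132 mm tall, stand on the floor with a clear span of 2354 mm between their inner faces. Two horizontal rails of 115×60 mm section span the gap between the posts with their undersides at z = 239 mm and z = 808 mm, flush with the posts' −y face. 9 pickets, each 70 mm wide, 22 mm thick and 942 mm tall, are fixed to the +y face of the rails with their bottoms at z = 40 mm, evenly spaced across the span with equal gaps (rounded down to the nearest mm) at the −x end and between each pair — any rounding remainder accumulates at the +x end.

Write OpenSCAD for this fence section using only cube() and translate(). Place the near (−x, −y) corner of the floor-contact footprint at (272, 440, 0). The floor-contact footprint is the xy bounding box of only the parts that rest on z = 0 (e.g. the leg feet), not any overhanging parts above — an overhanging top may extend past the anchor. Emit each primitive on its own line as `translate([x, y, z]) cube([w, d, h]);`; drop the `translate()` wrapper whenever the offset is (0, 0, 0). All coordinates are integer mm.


translate([272, 440, 0]) cube([115, 115, 1132]);
translate([2741, 440, 0]) cube([115, 115, 1132]);
translate([387, 440, 239]) cube([2354, 115, 60]);
translate([387, 440, 808]) cube([2354, 115, 60]);
translate([559, 555, 40]) cube([70, 22, 942]);
translate([801, 555, 40]) cube([70, 22, 942]);
translate([1043, 555, 40]) cube([70, 22, 942]);
translate([1285, 555, 40]) cube([70, 22, 942]);
translate([1527, 555, 40]) cube([70, 22, 942]);
translate([1769, 555, 40]) cube([70, 22, 942]);
translate([2011, 555, 40]) cube([70, 22, 942]);
translate([2253, 555, 40]) cube([70, 22, 942]);
translate([2495, 555, 40]) cube([70, 22, 942]);


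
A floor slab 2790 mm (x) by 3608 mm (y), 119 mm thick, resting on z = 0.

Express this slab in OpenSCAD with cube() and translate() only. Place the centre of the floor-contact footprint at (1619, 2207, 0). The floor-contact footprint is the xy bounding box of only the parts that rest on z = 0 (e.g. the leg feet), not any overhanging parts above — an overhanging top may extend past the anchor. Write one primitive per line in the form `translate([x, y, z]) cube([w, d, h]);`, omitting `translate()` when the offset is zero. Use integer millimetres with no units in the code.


translate([224, 403, 0]) cube([2790, 3608, 119]);


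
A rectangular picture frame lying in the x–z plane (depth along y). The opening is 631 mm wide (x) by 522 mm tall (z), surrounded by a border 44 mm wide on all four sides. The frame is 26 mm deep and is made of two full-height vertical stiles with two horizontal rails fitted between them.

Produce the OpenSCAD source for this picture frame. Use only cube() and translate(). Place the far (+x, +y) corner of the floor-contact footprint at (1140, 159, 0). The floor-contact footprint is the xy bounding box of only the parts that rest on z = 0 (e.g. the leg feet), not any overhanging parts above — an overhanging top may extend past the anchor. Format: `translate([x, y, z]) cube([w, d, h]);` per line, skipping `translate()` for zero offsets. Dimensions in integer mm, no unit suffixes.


translate([421, 133, 0]) cube([44, 26, 610]);
translate([1096, 133, 0]) cube([44, 26, 610]);
translate([465, 133, 0]) cube([631, 26, 44]);
translate([465, 133, 566]) cube([631, 26, 44]);


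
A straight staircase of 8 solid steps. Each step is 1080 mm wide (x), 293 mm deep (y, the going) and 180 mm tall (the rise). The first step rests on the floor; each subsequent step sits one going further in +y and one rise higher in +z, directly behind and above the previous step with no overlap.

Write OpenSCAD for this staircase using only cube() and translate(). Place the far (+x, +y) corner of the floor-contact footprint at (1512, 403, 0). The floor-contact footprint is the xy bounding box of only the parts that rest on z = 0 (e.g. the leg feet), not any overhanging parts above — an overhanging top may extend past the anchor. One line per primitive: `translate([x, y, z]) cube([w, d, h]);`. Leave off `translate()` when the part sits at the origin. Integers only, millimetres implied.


translate([432, 110, 0]) cube([1080, 293, 180]);
translate([432, 403, 180]) cube([1080, 293, 180]);
translate([432, 696, 360]) cube([1080, 293, 180]);
translate([432, 989, 540]) cube([1080, 293, 180]);
translate([432, 1282, 720]) cube([1080, 293, 180]);
translate([432, 1575, 900]) cube([1080, 293, 180]);
translate([432, 1868, 1080]) cube([1080, 293, 180]);
translate([432, 2161, 1260]) cube([1080, 293, 180]);


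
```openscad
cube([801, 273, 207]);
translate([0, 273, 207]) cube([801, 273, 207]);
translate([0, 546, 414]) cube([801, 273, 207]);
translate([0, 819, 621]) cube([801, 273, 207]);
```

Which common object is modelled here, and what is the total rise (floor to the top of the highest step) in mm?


A staircase. The total rise is 828 mm.

4 identical blocks, each offset up and back from the previous — a staircase. Each step is 207 mm tall and there are 4 of them, so the total rise is 4 × 207 = 828 mm.


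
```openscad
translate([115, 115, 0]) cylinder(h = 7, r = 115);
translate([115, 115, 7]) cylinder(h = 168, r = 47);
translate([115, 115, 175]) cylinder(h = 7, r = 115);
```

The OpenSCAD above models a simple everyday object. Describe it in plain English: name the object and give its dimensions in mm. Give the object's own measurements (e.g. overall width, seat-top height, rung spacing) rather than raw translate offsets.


A spool: two coaxial disc flanges of radius 115 mm and thickness 7 mm, joined by a core cylinder of radius 47 mm and height 168 mm. The lower flange rests on z = 0 and the three cylinders share a vertical axis.


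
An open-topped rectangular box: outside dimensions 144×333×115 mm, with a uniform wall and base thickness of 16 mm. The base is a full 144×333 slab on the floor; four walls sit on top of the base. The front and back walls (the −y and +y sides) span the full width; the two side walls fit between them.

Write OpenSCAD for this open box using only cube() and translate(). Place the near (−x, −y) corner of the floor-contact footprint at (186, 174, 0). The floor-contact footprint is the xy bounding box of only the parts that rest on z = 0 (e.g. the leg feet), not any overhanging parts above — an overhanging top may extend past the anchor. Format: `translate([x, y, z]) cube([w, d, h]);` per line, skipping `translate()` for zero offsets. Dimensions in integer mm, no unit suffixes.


translate([186, 174, 0]) cube([144, 333, 16]);
translate([186, 174, 16]) cube([144, 16, 99]);
translate([186, 491, 16]) cube([144, 16, 99]);
translate([186, 190, 16]) cube([16, 301, 99]);
translate([314, 190, 16]) cube([16, 301, 99]);


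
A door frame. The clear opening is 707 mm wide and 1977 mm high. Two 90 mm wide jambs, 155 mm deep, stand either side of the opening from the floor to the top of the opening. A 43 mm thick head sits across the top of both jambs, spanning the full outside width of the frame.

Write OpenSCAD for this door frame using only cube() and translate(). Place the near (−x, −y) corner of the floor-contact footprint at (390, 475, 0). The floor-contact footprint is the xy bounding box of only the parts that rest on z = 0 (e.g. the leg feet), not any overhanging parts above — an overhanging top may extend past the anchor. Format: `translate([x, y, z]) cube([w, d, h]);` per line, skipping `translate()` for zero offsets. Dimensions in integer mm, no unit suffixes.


translate([390, 475, 0]) cube([90, 155, 1977]);
translate([1187, 475, 0]) cube([90, 155, 1977]);
translate([390, 475, 1977]) cube([887, 155, 43]);
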